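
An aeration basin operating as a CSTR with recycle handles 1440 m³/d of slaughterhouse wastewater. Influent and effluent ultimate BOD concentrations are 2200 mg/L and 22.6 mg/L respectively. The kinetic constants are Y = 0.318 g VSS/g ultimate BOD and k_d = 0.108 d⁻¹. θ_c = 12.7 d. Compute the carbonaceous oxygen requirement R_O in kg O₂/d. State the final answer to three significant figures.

R_O ≈ 2540 kg O₂/d

Observed yield with endogenous decay: Y_obs = Y / (1 + k_d·θ_c) = 0.318 / (1 + 0.108 × 12.7) = 0.318 / 2.372 = 0.1341 g VSS/g ultimate BOD.
Mass of ultimate BOD removed per day: Q(S₀ − S) = 1440 × 2177 g/m³ = 3135 kg/d.
P_X = Y_obs·Q·(S₀ − S) = 0.1341 × 3135 = 420.4 kg VSS/d.
Carbonaceous O₂ demand = substrate oxidised − cell-mass equivalent = 3135 − 1.42 × 420.4 = 2538 kg O₂/d.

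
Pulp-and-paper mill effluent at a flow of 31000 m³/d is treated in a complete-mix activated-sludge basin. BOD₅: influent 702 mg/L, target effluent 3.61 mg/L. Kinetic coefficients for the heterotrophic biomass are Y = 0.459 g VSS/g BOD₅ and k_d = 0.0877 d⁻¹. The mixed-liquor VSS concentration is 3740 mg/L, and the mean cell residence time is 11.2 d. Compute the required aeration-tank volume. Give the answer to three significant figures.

V ≈ 15000 m³

Rearranging the biomass balance for a CMAS with decay, V = Y·Q·ΔS·θ_c / [X·(1+k_d θ_c)] = 0.459 × 31000 × (702 − 3.61) × 11.2 / [3740 × (1 + 0.0877 × 11.2)] = 1.11×10^8 / 7414 = 15013 m³.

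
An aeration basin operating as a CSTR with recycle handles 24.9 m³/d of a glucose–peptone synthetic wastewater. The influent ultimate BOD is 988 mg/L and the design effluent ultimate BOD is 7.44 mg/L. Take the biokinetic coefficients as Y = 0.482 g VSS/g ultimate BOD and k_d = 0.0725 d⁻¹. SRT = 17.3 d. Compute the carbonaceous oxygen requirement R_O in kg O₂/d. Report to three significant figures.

R_O ≈ 17.0 kg O₂/d

Correct the yield for decay: Y_obs = Y/(1 + k_d θ_c) = 0.482 / (1 + 0.0725 × 17.3) = 0.482 / 2.254 = 0.2138.
Substrate removed = Q·(S₀ − S) = 24.9 m³/d × (988 − 7.44) g/m³ = 2.44×10^4 g/d = 24.42 kg/d.
Biomass synthesised: P_X = Y_obs × 24.42 = 5.221 kg VSS/d.
R_O = Q·ΔS − 1.42 P_X = 24.42 − 7.413 = 17.00 kg O₂/d.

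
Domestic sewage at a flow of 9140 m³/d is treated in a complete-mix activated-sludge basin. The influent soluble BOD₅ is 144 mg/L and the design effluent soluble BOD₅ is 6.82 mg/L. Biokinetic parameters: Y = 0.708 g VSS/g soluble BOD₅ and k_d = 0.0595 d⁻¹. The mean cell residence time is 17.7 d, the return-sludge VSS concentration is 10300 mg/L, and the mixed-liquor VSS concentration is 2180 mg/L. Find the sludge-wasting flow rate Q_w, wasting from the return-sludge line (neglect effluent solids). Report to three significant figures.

From the SRT design equation V = Y Q (S₀−S) θ_c / [X (1 + k_d θ_c)] = 0.708 × 9140 × (144 − 6.82) × 17.7 / [2180 × (1 + 0.0595 × 17.7)] = 1.57×10^7 / 4476 = 3510 m³.
θ_c = V·X/(Q_w·X_r) when wasting from the recycle, so Q_w = V·X/(θ_c·X_r) = 3510 × 2180 / (17.7 × 10300) = 41.98 m³/d.

Q_w ≈ 42.0 m³/d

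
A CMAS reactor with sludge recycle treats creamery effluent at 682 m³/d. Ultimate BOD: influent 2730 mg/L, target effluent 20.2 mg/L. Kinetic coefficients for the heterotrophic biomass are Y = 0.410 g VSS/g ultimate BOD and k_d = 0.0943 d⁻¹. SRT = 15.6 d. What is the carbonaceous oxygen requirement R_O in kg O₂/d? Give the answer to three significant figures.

R_O ≈ 1410 kg O₂/d

Observed yield with endogenous decay: Y_obs = Y / (1 + k_d·θ_c) = 0.410 / (1 + 0.0943 × 15.6) = 0.410 / 2.471 = 0.1659 g VSS/g ultimate BOD.
Mass of ultimate BOD removed per day: Q(S₀ − S) = 682 × 2710 g/m³ = 1848 kg/d.
P_X = Y_obs·Q·(S₀ − S) = 0.1659 × 1848 = 306.6 kg VSS/d.
R_O = Q·ΔS − 1.42 P_X = 1848 − 435.4 = 1413 kg O₂/d.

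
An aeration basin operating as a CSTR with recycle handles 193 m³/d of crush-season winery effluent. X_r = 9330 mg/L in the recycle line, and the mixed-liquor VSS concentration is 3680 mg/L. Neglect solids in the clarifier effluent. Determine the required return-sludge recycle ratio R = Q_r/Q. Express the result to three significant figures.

R = Q_r/Q = X/(X_r − X) = 3680 / (9330 − 3680) = 0.6513.

R ≈ 0.651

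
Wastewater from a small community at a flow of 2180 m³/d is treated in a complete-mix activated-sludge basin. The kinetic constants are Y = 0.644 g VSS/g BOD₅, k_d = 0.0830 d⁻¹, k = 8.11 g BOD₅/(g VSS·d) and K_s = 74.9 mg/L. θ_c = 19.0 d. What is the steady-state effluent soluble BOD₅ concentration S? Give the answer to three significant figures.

S ≈ 2.00 mg/L

Effluent substrate depends only on kinetics and SRT: S = K_s(1 + k_d θ_c) / [θ_c(Yk − k_d) − 1] = 74.9 × (1 + 0.0830 × 19.0) / [19.0 × (0.644 × 8.11 − 0.0830) − 1] = 193.0 / 96.66 = 1.997 mg/L.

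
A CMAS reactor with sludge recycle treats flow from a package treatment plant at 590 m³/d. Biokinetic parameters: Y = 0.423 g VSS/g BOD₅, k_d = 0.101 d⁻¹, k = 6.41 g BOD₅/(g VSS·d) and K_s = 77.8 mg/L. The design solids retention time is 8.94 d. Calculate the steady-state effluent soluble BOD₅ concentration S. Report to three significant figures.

Effluent substrate depends only on kinetics and SRT: S = K_s(1 + k_d θ_c) / [θ_c(Yk − k_d) − 1] = 77.8 × (1 + 0.101 × 8.94) / [8.94 × (0.423 × 6.41 − 0.101) − 1] = 148.0 / 22.34 = 6.628 mg/L.

S ≈ 6.63 mg/L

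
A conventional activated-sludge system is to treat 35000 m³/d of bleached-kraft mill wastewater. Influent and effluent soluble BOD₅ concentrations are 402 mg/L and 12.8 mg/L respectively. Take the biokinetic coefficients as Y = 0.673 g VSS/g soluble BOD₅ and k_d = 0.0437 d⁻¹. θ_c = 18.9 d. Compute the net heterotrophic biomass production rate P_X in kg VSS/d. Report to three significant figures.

P_X ≈ 5020 kg VSS/d

Correct the yield for decay: Y_obs = Y/(1 + k_d θ_c) = 0.673 / (1 + 0.0437 × 18.9) = 0.673 / 1.826 = 0.3686.
Q·(S₀ − S) = 35000 × (402 − 12.8) × 10⁻³ = 13622 kg/d removed.
Biomass produced: P_X = Y_obs·Q·ΔS = 0.3686 × 13622 ≈ 5021 kg VSS/d.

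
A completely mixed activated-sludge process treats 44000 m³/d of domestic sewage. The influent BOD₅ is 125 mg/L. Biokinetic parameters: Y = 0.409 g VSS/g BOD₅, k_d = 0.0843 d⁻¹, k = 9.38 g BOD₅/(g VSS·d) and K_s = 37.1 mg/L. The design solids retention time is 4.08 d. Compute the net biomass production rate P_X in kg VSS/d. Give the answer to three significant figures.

P_X ≈ 1630 kg VSS/d

From the Monod/SRT balance for a CMAS, S = K_s·(1+k_d θ_c)/[θ_c·(Y k − k_d) − 1] = 37.1 × (1 + 0.0843 × 4.08) / [4.08 × (0.409 × 9.38 − 0.0843) − 1] = 49.86 / 14.31 = 3.485 mg/L.
The observed yield is Y_obs = Y/(1 + k_d·θ_c) = 0.409 / (1 + 0.0843 × 4.08) = 0.409 / 1.344 = 0.3043 g VSS per g BOD₅ removed.
Substrate removed = Q·(S₀ − S) = 44000 m³/d × (125 − 3.48) g/m³ = 5.35×10^6 g/d = 5347 kg/d.
Biomass produced: P_X = Y_obs·Q·ΔS = 0.3043 × 5347 ≈ 1627 kg VSS/d.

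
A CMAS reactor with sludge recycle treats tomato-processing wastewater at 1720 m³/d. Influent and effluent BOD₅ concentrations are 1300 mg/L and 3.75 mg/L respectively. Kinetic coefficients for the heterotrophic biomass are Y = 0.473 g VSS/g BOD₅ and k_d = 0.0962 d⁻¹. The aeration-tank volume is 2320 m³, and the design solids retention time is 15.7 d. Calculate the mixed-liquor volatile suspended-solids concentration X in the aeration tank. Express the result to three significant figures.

X ≈ 2840 mg/L

Solving the biomass balance for X: X = Y Q (S₀−S) θ_c / [V (1+k_d θ_c)] = 0.473 × 1720 × (1300 − 3.75) × 15.7 / [2320 × (1 + 0.0962 × 15.7)] = 2843 mg/L.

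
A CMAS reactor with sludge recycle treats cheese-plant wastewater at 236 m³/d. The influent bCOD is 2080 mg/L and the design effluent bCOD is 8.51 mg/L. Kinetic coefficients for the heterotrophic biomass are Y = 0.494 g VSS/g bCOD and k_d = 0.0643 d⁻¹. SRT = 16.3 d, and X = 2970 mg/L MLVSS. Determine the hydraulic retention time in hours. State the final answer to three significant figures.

τ ≈ 65.8 h

Rearranging the biomass balance for a CMAS with decay, V = Y·Q·ΔS·θ_c / [X·(1+k_d θ_c)] = 0.494 × 236 × (2080 − 8.51) × 16.3 / [2970 × (1 + 0.0643 × 16.3)] = 3.94×10^6 / 6083 = 647.1 m³.
HRT = V/Q = 647.1 m³ / 236 m³·d⁻¹ = 2.742 d × 24 = 65.81 h.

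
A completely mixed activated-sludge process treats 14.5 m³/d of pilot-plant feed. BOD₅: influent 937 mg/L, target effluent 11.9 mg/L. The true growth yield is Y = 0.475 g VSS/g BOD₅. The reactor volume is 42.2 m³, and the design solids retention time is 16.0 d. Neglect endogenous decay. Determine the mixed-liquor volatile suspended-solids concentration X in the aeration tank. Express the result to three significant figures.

X ≈ 2420 mg/L

From V·X = Y·Q·(S₀ − S)·θ_c (decay neglected): X = 0.475 × 14.5 × (937 − 11.9) × 16.0 / 42.2 = 2416 mg/L.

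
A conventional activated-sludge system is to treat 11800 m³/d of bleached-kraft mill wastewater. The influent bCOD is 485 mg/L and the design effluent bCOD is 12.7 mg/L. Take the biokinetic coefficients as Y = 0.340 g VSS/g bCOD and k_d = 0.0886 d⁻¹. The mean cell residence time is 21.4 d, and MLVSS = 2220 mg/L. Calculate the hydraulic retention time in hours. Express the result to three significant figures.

Rearranging the biomass balance for a CMAS with decay, V = Y·Q·ΔS·θ_c / [X·(1+k_d θ_c)] = 0.340 × 11800 × (485 − 12.7) × 21.4 / [2220 × (1 + 0.0886 × 21.4)] = 4.06×10^7 / 6429 = 6307 m³.
HRT = V/Q = 6307 m³ / 11800 m³·d⁻¹ = 0.5345 d × 24 = 12.83 h.

τ ≈ 12.8 h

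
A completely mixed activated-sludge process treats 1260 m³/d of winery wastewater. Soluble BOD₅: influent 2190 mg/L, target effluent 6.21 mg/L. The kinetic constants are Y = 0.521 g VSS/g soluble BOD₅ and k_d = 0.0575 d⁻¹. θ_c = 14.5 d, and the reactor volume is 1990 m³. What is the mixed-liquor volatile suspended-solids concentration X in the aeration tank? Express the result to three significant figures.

X ≈ 5700 mg/L

X = Y·Q·ΔS·θ_c / [V·(1 + k_d θ_c)] = 0.521 × 1260 × (2190 − 6.21) × 14.5 / [1990 × (1 + 0.0575 × 14.5)] = 5696 mg/L.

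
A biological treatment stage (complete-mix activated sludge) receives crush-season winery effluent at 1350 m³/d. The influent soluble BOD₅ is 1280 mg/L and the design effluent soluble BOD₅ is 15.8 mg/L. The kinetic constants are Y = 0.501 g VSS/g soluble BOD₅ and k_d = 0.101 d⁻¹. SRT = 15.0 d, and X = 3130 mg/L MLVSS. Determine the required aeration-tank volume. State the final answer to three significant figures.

From the SRT design equation V = Y Q (S₀−S) θ_c / [X (1 + k_d θ_c)] = 0.501 × 1350 × (1280 − 15.8) × 15.0 / [3130 × (1 + 0.101 × 15.0)] = 1.28×10^7 / 7872 = 1629 m³.

V ≈ 1630 m³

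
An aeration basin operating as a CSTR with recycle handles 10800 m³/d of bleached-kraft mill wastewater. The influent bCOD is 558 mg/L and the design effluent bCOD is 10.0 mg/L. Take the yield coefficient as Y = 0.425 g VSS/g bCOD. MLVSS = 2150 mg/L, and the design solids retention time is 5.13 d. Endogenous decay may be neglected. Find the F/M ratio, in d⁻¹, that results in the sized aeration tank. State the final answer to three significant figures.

Biomass mass balance (decay neglected): V·X = Y·Q·(S₀ − S)·θ_c, so V = 0.425 × 10800 × (558 − 10.0) × 5.13 / 2150 = 6002 m³.
F/M = applied load / biomass = Q·S₀/(V·X) = 10800 × 558 / (6002 × 2150) = 0.4670 d⁻¹.

F/M ≈ 0.467 d⁻¹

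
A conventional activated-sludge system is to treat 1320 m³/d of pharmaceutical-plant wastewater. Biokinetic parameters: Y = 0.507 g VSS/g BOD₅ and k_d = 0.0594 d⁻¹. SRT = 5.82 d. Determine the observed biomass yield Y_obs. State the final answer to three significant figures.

Correct the yield for decay: Y_obs = Y/(1 + k_d θ_c) = 0.507 / (1 + 0.0594 × 5.82) = 0.507 / 1.346 = 0.3768.

Y_obs ≈ 0.377 g VSS/g BOD₅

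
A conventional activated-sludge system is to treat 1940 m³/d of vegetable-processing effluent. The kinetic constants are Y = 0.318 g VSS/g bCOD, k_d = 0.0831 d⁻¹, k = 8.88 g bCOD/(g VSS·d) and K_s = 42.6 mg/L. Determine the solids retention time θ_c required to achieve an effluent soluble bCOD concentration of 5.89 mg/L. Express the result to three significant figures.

Specific growth rate at S = 5.89 mg/L: μ = YkS/(K_s+S) = 0.318·8.88·5.89/(42.6+5.89) = 0.3430 d⁻¹.
Then 1/θ_c = μ − k_d = 0.3430 − 0.0831 = 0.2599 d⁻¹, giving θ_c = 3.848 d.

θ_c ≈ 3.85 d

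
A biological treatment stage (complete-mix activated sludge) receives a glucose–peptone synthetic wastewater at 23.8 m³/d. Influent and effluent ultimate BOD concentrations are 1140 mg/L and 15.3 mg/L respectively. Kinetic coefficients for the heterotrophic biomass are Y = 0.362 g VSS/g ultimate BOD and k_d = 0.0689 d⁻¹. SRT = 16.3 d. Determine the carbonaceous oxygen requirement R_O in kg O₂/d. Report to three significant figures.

The observed yield is Y_obs = Y/(1 + k_d·θ_c) = 0.362 / (1 + 0.0689 × 16.3) = 0.362 / 2.123 = 0.1705 g VSS per g ultimate BOD removed.
Q·(S₀ − S) = 23.8 × (1140 − 15.3) × 10⁻³ = 26.77 kg/d removed.
P_X = Y_obs·Q·(S₀ − S) = 0.1705 × 26.77 = 4.564 kg VSS/d.
R_O = Q·(S₀ − S) − 1.42·P_X = 26.77 − 1.42 × 4.564 = 20.29 kg O₂/d.

R_O ≈ 20.3 kg O₂/d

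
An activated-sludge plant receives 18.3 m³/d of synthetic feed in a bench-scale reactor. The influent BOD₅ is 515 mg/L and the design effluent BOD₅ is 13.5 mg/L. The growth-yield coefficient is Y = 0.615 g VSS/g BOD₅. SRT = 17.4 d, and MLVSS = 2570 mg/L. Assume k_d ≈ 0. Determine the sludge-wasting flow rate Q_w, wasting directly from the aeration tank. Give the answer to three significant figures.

Q_w ≈ 2.20 m³/d

With k_d = 0 the design equation reduces to V = Y Q (S₀−S) θ_c / X = 0.615 × 18.3 × (515 − 13.5) × 17.4 / 2570 = 38.21 m³.
Wasting from the aeration tank: Q_w = V / θ_c = 38.21 / 17.4 = 2.196 m³/d.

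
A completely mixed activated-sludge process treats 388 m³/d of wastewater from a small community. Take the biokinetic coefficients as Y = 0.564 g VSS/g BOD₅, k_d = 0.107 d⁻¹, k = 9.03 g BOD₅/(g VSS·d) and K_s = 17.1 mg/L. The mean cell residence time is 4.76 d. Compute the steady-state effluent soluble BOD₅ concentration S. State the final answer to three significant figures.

S ≈ 1.14 mg/L

For a completely mixed reactor with recycle the Lawrence–McCarty relation gives S = K_s·(1 + k_d·θ_c) / [θ_c·(Y·k − k_d) − 1] = 17.1 × (1 + 0.107 × 4.76) / [4.76 × (0.564 × 9.03 − 0.107) − 1] = 25.81 / 22.73 = 1.135 mg/L.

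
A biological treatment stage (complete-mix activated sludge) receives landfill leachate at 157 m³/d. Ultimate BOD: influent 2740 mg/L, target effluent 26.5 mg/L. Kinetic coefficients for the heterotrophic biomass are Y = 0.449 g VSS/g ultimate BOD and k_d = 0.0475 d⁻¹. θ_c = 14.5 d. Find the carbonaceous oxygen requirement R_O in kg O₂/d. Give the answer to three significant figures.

R_O ≈ 265 kg O₂/d

The observed yield is Y_obs = Y/(1 + k_d·θ_c) = 0.449 / (1 + 0.0475 × 14.5) = 0.449 / 1.689 = 0.2659 g VSS per g ultimate BOD removed.
Q·(S₀ − S) = 157 × (2740 − 26.5) × 10⁻³ = 426.0 kg/d removed.
Net sludge production P_X = 0.2659 × 426.0 = 113.3 kg VSS/d.
R_O = Q·ΔS − 1.42 P_X = 426.0 − 160.8 = 265.2 kg O₂/d.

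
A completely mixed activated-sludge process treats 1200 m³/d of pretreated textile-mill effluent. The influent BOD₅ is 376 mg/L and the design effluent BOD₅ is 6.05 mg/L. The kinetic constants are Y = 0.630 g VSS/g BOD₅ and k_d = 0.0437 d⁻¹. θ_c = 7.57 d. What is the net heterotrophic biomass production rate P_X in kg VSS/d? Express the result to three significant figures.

Y_obs = Y / (1 + k_d θ_c) = 0.630 / (1 + 0.0437 × 7.57) = 0.630 / 1.331 = 0.4734.
ΔS = 376 − 6.05 = 369.9 mg/L, so the substrate removal rate is 1200 × 369.9/1000 = 443.9 kg BOD₅/d.
Biomass produced: P_X = Y_obs·Q·ΔS = 0.4734 × 443.9 ≈ 210.2 kg VSS/d.

P_X ≈ 210 kg VSS/d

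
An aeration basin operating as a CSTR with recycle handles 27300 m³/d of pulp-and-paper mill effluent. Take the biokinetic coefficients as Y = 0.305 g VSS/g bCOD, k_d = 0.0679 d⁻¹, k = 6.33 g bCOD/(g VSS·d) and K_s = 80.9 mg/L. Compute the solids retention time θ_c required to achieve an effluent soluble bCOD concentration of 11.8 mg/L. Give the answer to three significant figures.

At the target effluent, Y k S/(K_s+S) = 0.305×6.33×11.8/92.70 = 0.2458 d⁻¹.
1/θ_c = 0.2458 − 0.0679 = 0.1779 d⁻¹, so θ_c = 5.622 d.

θ_c ≈ 5.62 d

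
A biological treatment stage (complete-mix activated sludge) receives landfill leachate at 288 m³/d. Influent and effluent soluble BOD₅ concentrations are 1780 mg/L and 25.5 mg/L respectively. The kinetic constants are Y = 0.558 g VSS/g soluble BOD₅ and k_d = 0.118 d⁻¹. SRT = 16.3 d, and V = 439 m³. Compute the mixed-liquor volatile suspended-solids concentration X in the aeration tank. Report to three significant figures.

X ≈ 3580 mg/L

X = Y·Q·ΔS·θ_c / [V·(1 + k_d θ_c)] = 0.558 × 288 × (1780 − 25.5) × 16.3 / [439 × (1 + 0.118 × 16.3)] = 3581 mg/L.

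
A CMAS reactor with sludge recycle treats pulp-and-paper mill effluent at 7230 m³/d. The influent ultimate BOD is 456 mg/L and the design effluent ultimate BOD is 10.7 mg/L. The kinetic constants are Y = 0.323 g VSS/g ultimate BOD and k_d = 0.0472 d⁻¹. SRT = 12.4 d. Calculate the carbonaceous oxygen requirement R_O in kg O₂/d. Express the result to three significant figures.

Correct the yield for decay: Y_obs = Y/(1 + k_d θ_c) = 0.323 / (1 + 0.0472 × 12.4) = 0.323 / 1.585 = 0.2037.
Substrate removed = Q·(S₀ − S) = 7230 m³/d × (456 − 10.7) g/m³ = 3.22×10^6 g/d = 3220 kg/d.
Net sludge production P_X = 0.2037 × 3220 = 656.0 kg VSS/d.
R_O = Q·ΔS − 1.42 P_X = 3220 − 931.5 = 2288 kg O₂/d.

R_O ≈ 2290 kg O₂/d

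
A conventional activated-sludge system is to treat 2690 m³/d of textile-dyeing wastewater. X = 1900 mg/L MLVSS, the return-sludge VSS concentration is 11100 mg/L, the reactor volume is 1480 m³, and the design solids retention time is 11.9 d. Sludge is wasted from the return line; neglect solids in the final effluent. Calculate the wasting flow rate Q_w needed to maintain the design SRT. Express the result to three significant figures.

Wasting from the return line (neglecting effluent solids): Q_w = V·X / (θ_c·X_r) = 1480 × 1900 / (11.9 × 11100) = 21.29 m³/d.

Q_w ≈ 21.3 m³/d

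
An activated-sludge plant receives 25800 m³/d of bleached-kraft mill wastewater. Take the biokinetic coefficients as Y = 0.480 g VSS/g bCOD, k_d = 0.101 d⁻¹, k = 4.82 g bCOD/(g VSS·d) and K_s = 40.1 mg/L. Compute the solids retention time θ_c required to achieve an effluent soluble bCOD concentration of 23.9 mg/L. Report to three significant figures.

At the target effluent, Y k S/(K_s+S) = 0.480×4.82×23.9/64.00 = 0.8640 d⁻¹.
Then 1/θ_c = μ − k_d = 0.8640 − 0.101 = 0.7630 d⁻¹, giving θ_c = 1.311 d.

θ_c ≈ 1.31 d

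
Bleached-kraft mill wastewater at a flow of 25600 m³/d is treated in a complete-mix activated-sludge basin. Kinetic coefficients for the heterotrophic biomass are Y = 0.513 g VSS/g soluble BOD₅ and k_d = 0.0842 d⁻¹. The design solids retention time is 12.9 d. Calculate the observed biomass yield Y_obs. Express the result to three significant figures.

Y_obs ≈ 0.246 g VSS/g soluble BOD₅

Y_obs = Y / (1 + k_d θ_c) = 0.513 / (1 + 0.0842 × 12.9) = 0.513 / 2.086 = 0.2459.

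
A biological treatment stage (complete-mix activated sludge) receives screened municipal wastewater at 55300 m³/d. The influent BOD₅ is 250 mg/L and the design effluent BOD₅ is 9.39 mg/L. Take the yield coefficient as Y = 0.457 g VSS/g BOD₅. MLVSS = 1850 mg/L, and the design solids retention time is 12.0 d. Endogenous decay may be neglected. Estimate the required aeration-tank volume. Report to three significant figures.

With k_d = 0 the design equation reduces to V = Y Q (S₀−S) θ_c / X = 0.457 × 55300 × (250 − 9.39) × 12.0 / 1850 = 39443 m³.

V ≈ 39400 m³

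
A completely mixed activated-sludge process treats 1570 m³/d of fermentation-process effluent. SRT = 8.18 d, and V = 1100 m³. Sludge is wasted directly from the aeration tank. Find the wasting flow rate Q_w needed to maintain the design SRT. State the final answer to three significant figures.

Q_w ≈ 134 m³/d

Wasting from the aeration tank: Q_w = V / θ_c = 1100 / 8.18 = 134.5 m³/d.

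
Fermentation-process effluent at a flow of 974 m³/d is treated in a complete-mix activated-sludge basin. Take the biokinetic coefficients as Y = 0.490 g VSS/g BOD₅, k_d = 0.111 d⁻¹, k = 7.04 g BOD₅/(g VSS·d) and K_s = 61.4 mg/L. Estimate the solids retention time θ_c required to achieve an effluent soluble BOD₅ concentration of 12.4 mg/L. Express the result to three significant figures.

θ_c ≈ 2.13 d

At the target effluent, Y k S/(K_s+S) = 0.490×7.04×12.4/73.80 = 0.5796 d⁻¹.
Then 1/θ_c = μ − k_d = 0.5796 − 0.111 = 0.4686 d⁻¹, giving θ_c = 2.134 d.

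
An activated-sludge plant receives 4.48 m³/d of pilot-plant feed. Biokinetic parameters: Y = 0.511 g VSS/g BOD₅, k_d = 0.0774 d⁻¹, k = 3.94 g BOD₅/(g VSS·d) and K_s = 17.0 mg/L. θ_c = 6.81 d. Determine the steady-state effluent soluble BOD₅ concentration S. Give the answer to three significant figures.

S ≈ 2.13 mg/L

Effluent substrate depends only on kinetics and SRT: S = K_s(1 + k_d θ_c) / [θ_c(Yk − k_d) − 1] = 17.0 × (1 + 0.0774 × 6.81) / [6.81 × (0.511 × 3.94 − 0.0774) − 1] = 25.96 / 12.18 = 2.131 mg/L.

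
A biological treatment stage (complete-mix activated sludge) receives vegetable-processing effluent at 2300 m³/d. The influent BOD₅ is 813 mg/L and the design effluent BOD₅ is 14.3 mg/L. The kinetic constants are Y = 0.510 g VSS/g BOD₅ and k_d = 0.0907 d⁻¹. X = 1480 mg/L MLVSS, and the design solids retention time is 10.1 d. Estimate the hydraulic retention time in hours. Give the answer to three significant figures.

Steady-state biomass mass balance: V·X·(1 + k_d·θ_c) = Y·Q·(S₀ − S)·θ_c, so V = 0.510 × 2300 × (813 − 14.3) × 10.1 / [1480 × (1 + 0.0907 × 10.1)] = 9.46×10^6 / 2836 = 3337 m³.
τ = V/Q = 3337/2300 = 1.451 d, or 34.82 h.

τ ≈ 34.8 h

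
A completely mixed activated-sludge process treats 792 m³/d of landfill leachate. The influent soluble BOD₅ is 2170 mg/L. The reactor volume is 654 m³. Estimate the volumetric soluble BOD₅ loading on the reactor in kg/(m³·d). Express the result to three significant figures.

L_v ≈ 2.63 kg soluble BOD₅/(m³·d)

Volumetric loading L_v = Q·S₀ / V = 792 × 2170 g/m³ / 654.0 m³ = 2628 g/(m³·d) = 2.628 kg soluble BOD₅/(m³·d).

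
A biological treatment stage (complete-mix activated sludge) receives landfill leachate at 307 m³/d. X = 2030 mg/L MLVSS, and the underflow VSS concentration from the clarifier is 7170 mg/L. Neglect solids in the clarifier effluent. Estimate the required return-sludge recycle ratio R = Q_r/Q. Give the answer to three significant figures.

R ≈ 0.395

Solids balance on the clarifier gives (1+R)X = R·X_r, so R = X/(X_r − X) = 2030 / (7170 − 2030) = 0.3949.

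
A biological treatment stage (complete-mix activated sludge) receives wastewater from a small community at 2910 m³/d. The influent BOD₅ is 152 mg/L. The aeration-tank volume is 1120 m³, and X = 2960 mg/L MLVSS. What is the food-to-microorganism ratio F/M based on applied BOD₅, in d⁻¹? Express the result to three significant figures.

F/M ≈ 0.133 d⁻¹

F/M = applied load / biomass = Q·S₀/(V·X) = 2910 × 152 / (1120 × 2960) = 0.1334 d⁻¹.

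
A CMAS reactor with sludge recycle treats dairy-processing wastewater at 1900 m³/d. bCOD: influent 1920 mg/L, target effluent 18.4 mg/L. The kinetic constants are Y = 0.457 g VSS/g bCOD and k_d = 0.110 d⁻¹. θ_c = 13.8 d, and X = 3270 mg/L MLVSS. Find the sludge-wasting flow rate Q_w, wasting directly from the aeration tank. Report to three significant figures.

Q_w ≈ 201 m³/d

Steady-state biomass mass balance: V·X·(1 + k_d·θ_c) = Y·Q·(S₀ − S)·θ_c, so V = 0.457 × 1900 × (1920 − 18.4) × 13.8 / [3270 × (1 + 0.110 × 13.8)] = 2.28×10^7 / 8234 = 2767 m³.
For wasting at MLVSS concentration, Q_w = V/θ_c = 2767/13.8 = 200.5 m³/d.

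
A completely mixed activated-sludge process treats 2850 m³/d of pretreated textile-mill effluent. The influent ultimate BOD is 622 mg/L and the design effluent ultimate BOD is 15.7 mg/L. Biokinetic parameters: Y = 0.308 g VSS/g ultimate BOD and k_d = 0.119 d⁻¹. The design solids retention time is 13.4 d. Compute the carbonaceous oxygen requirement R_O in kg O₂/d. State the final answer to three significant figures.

Y_obs = Y / (1 + k_d θ_c) = 0.308 / (1 + 0.119 × 13.4) = 0.308 / 2.595 = 0.1187.
Q·(S₀ − S) = 2850 × (622 − 15.7) × 10⁻³ = 1728 kg/d removed.
Biomass synthesised: P_X = Y_obs × 1728 = 205.1 kg VSS/d.
R_O = Q·(S₀ − S) − 1.42·P_X = 1728 − 1.42 × 205.1 = 1437 kg O₂/d.

R_O ≈ 1440 kg O₂/d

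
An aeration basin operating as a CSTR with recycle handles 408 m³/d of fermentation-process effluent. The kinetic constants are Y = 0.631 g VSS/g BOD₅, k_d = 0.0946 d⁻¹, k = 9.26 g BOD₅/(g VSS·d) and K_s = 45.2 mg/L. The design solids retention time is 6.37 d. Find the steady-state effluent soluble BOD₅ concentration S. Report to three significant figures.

For a completely mixed reactor with recycle the Lawrence–McCarty relation gives S = K_s·(1 + k_d·θ_c) / [θ_c·(Y·k − k_d) − 1] = 45.2 × (1 + 0.0946 × 6.37) / [6.37 × (0.631 × 9.26 − 0.0946) − 1] = 72.44 / 35.62 = 2.034 mg/L.

S ≈ 2.03 mg/L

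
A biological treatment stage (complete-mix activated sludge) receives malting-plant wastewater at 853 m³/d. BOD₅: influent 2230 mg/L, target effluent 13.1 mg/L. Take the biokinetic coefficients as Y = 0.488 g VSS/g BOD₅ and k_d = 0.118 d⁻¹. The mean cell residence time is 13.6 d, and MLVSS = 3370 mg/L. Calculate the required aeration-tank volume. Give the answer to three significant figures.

V ≈ 1430 m³

From the SRT design equation V = Y Q (S₀−S) θ_c / [X (1 + k_d θ_c)] = 0.488 × 853 × (2230 − 13.1) × 13.6 / [3370 × (1 + 0.118 × 13.6)] = 1.26×10^7 / 8778 = 1430 m³.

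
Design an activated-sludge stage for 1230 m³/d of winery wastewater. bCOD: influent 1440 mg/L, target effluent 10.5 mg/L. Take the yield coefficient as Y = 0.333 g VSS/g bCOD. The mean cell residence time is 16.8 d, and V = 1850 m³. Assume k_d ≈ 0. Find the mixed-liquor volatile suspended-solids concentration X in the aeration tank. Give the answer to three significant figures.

X = Y·Q·ΔS·θ_c / V = 0.333 × 1230 × (1440 − 10.5) × 16.8 / 1850 = 5317 mg/L.

X ≈ 5320 mg/L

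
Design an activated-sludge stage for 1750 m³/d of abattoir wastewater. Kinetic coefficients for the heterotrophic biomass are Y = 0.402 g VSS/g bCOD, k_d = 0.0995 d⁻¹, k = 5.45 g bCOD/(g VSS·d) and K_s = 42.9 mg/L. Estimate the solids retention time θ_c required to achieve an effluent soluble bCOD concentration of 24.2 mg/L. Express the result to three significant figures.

From 1/θ_c = Y·k·S/(K_s + S) − k_d: Y·k·S/(K_s+S) = 0.402 × 5.45 × 24.2 / (42.9 + 24.2) = 0.7902 d⁻¹.
1/θ_c = 0.7902 − 0.0995 = 0.6907 d⁻¹, so θ_c = 1.448 d.

θ_c ≈ 1.45 d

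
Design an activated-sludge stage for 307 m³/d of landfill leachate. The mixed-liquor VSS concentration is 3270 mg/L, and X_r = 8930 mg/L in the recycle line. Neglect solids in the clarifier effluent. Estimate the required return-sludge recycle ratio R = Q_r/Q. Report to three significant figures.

R ≈ 0.578

Solids balance on the clarifier gives (1+R)X = R·X_r, so R = X/(X_r − X) = 3270 / (8930 − 3270) = 0.5777.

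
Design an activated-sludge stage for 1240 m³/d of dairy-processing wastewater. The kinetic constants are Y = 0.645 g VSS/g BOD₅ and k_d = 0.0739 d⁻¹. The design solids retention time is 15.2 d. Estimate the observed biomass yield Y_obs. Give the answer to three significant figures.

Y_obs ≈ 0.304 g VSS/g BOD₅

Observed yield with endogenous decay: Y_obs = Y / (1 + k_d·θ_c) = 0.645 / (1 + 0.0739 × 15.2) = 0.645 / 2.123 = 0.3038 g VSS/g BOD₅.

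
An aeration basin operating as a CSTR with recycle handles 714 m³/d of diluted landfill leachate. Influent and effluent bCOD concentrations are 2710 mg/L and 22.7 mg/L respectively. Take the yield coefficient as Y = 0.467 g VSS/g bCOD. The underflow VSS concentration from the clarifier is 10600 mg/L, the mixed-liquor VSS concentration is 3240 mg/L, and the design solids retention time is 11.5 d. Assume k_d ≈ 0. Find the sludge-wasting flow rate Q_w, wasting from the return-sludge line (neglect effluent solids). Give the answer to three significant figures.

Q_w ≈ 84.5 m³/d

V·X = Y·Q·ΔS·θ_c gives V = 0.467 × 714 × (2710 − 22.7) × 11.5 / 3240 = 3180 m³.
Q_w = (V·X)/(θ_c X_r) = 3180 × 3240 / (11.5 × 10600) = 84.53 m³/d.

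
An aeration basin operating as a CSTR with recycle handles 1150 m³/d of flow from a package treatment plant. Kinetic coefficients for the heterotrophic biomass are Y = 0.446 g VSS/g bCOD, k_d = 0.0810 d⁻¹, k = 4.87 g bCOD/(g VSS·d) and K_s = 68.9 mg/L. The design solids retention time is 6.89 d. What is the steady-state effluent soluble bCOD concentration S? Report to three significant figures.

S ≈ 8.01 mg/L

From the Monod/SRT balance for a CMAS, S = K_s·(1+k_d θ_c)/[θ_c·(Y k − k_d) − 1] = 68.9 × (1 + 0.0810 × 6.89) / [6.89 × (0.446 × 4.87 − 0.0810) − 1] = 107.4 / 13.41 = 8.007 mg/L.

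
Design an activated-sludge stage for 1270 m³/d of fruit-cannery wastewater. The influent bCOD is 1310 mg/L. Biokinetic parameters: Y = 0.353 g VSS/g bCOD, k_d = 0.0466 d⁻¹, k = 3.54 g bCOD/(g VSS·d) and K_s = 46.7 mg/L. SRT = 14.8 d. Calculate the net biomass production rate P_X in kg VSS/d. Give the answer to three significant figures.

Effluent substrate depends only on kinetics and SRT: S = K_s(1 + k_d θ_c) / [θ_c(Yk − k_d) − 1] = 46.7 × (1 + 0.0466 × 14.8) / [14.8 × (0.353 × 3.54 − 0.0466) − 1] = 78.91 / 16.80 = 4.696 mg/L.
Correct the yield for decay: Y_obs = Y/(1 + k_d θ_c) = 0.353 / (1 + 0.0466 × 14.8) = 0.353 / 1.690 = 0.2089.
Substrate removed = Q·(S₀ − S) = 1270 m³/d × (1310 − 4.70) g/m³ = 1.66×10^6 g/d = 1658 kg/d.
Biomass produced: P_X = Y_obs·Q·ΔS = 0.2089 × 1658 ≈ 346.3 kg VSS/d.

P_X ≈ 346 kg VSS/d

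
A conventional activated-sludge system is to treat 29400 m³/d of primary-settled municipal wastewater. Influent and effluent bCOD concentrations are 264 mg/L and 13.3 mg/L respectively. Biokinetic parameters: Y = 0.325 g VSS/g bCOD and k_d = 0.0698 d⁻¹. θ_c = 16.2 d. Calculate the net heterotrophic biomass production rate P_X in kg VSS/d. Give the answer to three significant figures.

P_X ≈ 1120 kg VSS/d

Observed yield with endogenous decay: Y_obs = Y / (1 + k_d·θ_c) = 0.325 / (1 + 0.0698 × 16.2) = 0.325 / 2.131 = 0.1525 g VSS/g bCOD.
Substrate removed = Q·(S₀ − S) = 29400 m³/d × (264 − 13.3) g/m³ = 7.37×10^6 g/d = 7371 kg/d.
Biomass produced: P_X = Y_obs·Q·ΔS = 0.1525 × 7371 ≈ 1124 kg VSS/d.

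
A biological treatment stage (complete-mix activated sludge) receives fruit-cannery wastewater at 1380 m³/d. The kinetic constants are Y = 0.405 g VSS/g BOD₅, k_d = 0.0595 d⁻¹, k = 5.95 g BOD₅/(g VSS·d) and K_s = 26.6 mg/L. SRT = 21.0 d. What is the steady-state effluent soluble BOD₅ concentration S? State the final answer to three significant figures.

S ≈ 1.24 mg/L

Effluent substrate depends only on kinetics and SRT: S = K_s(1 + k_d θ_c) / [θ_c(Yk − k_d) − 1] = 26.6 × (1 + 0.0595 × 21.0) / [21.0 × (0.405 × 5.95 − 0.0595) − 1] = 59.84 / 48.36 = 1.237 mg/L.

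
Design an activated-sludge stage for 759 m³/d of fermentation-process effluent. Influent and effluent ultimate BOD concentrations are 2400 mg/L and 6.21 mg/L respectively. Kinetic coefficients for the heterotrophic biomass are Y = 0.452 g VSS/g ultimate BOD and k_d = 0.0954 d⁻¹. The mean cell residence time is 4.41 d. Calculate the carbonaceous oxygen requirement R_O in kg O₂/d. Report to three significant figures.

The observed yield is Y_obs = Y/(1 + k_d·θ_c) = 0.452 / (1 + 0.0954 × 4.41) = 0.452 / 1.421 = 0.3181 g VSS per g ultimate BOD removed.
Substrate removed = Q·(S₀ − S) = 759 m³/d × (2400 − 6.21) g/m³ = 1.82×10^6 g/d = 1817 kg/d.
Biomass synthesised: P_X = Y_obs × 1817 = 578.0 kg VSS/d.
R_O = Q·ΔS − 1.42 P_X = 1817 − 820.8 = 996.1 kg O₂/d.

R_O ≈ 996 kg O₂/d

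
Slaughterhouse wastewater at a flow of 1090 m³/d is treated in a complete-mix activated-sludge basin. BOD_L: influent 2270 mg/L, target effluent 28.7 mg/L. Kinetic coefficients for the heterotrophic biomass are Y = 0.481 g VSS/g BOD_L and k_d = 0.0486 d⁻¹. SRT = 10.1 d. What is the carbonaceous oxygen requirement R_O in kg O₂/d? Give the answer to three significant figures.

Y_obs = Y / (1 + k_d θ_c) = 0.481 / (1 + 0.0486 × 10.1) = 0.481 / 1.491 = 0.3226.
Mass of BOD_L removed per day: Q(S₀ − S) = 1090 × 2241 g/m³ = 2443 kg/d.
P_X = Y_obs·Q·(S₀ − S) = 0.3226 × 2443 = 788.2 kg VSS/d.
Carbonaceous O₂ demand = substrate oxidised − cell-mass equivalent = 2443 − 1.42 × 788.2 = 1324 kg O₂/d.

R_O ≈ 1320 kg O₂/d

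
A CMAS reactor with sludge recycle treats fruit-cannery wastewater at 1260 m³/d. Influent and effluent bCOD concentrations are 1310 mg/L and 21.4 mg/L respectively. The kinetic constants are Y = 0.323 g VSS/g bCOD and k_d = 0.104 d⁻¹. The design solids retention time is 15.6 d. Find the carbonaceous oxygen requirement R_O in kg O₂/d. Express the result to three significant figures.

R_O ≈ 1340 kg O₂/d

Observed yield with endogenous decay: Y_obs = Y / (1 + k_d·θ_c) = 0.323 / (1 + 0.104 × 15.6) = 0.323 / 2.622 = 0.1232 g VSS/g bCOD.
Mass of bCOD removed per day: Q(S₀ − S) = 1260 × 1289 g/m³ = 1624 kg/d.
P_X = Y_obs·Q·(S₀ − S) = 0.1232 × 1624 = 200.0 kg VSS/d.
R_O = Q·ΔS − 1.42 P_X = 1624 − 284.0 = 1340 kg O₂/d.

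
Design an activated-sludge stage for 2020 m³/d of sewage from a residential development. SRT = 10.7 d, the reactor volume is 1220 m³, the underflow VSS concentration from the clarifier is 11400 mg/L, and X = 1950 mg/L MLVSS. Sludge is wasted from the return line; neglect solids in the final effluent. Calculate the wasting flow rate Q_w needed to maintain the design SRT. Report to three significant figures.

Wasting from the return line (neglecting effluent solids): Q_w = V·X / (θ_c·X_r) = 1220 × 1950 / (10.7 × 11400) = 19.50 m³/d.

Q_w ≈ 19.5 m³/d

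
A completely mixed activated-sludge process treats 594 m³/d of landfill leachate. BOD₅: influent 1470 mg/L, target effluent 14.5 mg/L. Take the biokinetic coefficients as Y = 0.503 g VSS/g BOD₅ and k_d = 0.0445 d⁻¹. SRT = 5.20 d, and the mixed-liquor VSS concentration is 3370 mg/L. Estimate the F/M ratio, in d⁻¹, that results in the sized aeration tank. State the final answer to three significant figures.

Steady-state biomass mass balance: V·X·(1 + k_d·θ_c) = Y·Q·(S₀ − S)·θ_c, so V = 0.503 × 594 × (1470 − 14.5) × 5.20 / [3370 × (1 + 0.0445 × 5.20)] = 2.26×10^6 / 4150 = 544.9 m³.
Food-to-microorganism ratio F/M = Q S₀ / (V X) = 594 × 1470 / (544.9 × 3370) = 0.4755 d⁻¹.

F/M ≈ 0.475 d⁻¹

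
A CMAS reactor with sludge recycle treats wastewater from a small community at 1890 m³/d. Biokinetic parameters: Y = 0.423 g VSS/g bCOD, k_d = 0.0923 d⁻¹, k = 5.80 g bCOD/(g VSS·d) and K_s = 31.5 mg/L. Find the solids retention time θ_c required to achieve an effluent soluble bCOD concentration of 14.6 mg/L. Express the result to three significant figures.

From 1/θ_c = Y·k·S/(K_s + S) − k_d: Y·k·S/(K_s+S) = 0.423 × 5.80 × 14.6 / (31.5 + 14.6) = 0.7770 d⁻¹.
Then 1/θ_c = μ − k_d = 0.7770 − 0.0923 = 0.6847 d⁻¹, giving θ_c = 1.460 d.

θ_c ≈ 1.46 d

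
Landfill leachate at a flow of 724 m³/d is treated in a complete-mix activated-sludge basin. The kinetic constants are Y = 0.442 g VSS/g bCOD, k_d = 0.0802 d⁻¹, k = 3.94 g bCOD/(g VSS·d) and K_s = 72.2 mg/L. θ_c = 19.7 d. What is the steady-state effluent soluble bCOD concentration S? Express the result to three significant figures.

For a completely mixed reactor with recycle the Lawrence–McCarty relation gives S = K_s·(1 + k_d·θ_c) / [θ_c·(Y·k − k_d) − 1] = 72.2 × (1 + 0.0802 × 19.7) / [19.7 × (0.442 × 3.94 − 0.0802) − 1] = 186.3 / 31.73 = 5.871 mg/L.

S ≈ 5.87 mg/L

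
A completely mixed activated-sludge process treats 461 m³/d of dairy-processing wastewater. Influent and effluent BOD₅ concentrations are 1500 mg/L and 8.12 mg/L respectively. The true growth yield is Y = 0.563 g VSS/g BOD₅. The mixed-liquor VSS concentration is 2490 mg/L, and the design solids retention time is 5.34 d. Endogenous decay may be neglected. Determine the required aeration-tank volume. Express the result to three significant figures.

Biomass mass balance (decay neglected): V·X = Y·Q·(S₀ − S)·θ_c, so V = 0.563 × 461 × (1500 − 8.12) × 5.34 / 2490 = 830.4 m³.

V ≈ 830 m³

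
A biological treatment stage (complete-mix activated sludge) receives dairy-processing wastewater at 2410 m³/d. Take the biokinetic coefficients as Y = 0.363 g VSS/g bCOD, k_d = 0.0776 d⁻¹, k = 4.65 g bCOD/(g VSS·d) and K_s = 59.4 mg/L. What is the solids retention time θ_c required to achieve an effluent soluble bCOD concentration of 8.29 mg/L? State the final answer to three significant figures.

θ_c ≈ 7.74 d

Specific growth rate at S = 8.29 mg/L: μ = YkS/(K_s+S) = 0.363·4.65·8.29/(59.4+8.29) = 0.2067 d⁻¹.
1/θ_c = 0.2067 − 0.0776 = 0.1291 d⁻¹, so θ_c = 7.745 d.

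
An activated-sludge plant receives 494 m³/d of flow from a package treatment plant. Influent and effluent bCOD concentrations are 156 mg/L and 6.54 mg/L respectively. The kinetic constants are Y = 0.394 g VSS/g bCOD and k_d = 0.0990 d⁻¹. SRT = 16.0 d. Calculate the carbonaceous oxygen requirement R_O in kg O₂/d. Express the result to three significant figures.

Correct the yield for decay: Y_obs = Y/(1 + k_d θ_c) = 0.394 / (1 + 0.0990 × 16.0) = 0.394 / 2.584 = 0.1525.
Mass of bCOD removed per day: Q(S₀ − S) = 494 × 149.5 g/m³ = 73.83 kg/d.
Biomass synthesised: P_X = Y_obs × 73.83 = 11.26 kg VSS/d.
Carbonaceous O₂ demand = substrate oxidised − cell-mass equivalent = 73.83 − 1.42 × 11.26 = 57.85 kg O₂/d.

R_O ≈ 57.8 kg O₂/d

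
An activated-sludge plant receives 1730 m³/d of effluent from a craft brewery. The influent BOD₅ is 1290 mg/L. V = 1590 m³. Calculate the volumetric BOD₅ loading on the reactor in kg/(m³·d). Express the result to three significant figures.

L_v ≈ 1.40 kg BOD₅/(m³·d)

Applied BOD₅ load per unit volume = Q·S₀/V = (1730 × 1290/1000)/1590 = 1.404 kg BOD₅·m⁻³·d⁻¹.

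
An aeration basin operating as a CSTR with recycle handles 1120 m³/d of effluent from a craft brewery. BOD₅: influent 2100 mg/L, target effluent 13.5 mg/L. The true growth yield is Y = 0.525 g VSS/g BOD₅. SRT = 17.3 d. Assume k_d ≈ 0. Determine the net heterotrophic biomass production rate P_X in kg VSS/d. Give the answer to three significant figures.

Since k_d ≈ 0, Y_obs = Y = 0.525 g VSS/g BOD₅.
ΔS = 2100 − 13.5 = 2086 mg/L, so the substrate removal rate is 1120 × 2086/1000 = 2337 kg BOD₅/d.
P_X = Y_obs · Q(S₀ − S) = 0.5250 × 2337 = 1227 kg VSS/d.

P_X ≈ 1230 kg VSS/d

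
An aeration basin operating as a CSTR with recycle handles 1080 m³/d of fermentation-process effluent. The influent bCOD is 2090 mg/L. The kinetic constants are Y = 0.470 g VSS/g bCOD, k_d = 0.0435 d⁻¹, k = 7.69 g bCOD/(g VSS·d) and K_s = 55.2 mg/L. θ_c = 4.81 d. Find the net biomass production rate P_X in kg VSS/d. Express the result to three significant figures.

For a completely mixed reactor with recycle the Lawrence–McCarty relation gives S = K_s·(1 + k_d·θ_c) / [θ_c·(Y·k − k_d) − 1] = 55.2 × (1 + 0.0435 × 4.81) / [4.81 × (0.470 × 7.69 − 0.0435) − 1] = 66.75 / 16.18 = 4.127 mg/L.
The observed yield is Y_obs = Y/(1 + k_d·θ_c) = 0.470 / (1 + 0.0435 × 4.81) = 0.470 / 1.209 = 0.3887 g VSS per g bCOD removed.
ΔS = 2090 − 4.13 = 2086 mg/L, so the substrate removal rate is 1080 × 2086/1000 = 2253 kg bCOD/d.
Net biomass production P_X = Y_obs × Q·(S₀ − S) = 0.3887 × 2253 = 875.6 kg VSS/d.

P_X ≈ 876 kg VSS/d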